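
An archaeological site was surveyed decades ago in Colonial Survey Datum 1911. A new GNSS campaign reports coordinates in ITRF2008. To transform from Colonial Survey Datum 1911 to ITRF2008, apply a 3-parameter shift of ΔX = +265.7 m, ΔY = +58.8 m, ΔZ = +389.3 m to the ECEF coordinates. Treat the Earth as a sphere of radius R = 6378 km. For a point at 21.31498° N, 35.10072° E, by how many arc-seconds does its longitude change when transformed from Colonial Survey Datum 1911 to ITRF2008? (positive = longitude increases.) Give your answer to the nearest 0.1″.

sin φ = 0.363495, cos φ = 0.931596, sin λ = 0.575016, cos λ = 0.818142.
East component: ΔE = −sin λ·ΔX + cos λ·ΔY = −(0.575016)(265.7) + (0.818142)(58.8) = -104.67 m.
1° of latitude spans πR/180 = 111317 m; at latitude φ, 1° of longitude spans that × cos φ = 103702.6 m, so Δλ = -104.67 / 103702.6 × 3600 = -3.634″.

Δλ = -3.6″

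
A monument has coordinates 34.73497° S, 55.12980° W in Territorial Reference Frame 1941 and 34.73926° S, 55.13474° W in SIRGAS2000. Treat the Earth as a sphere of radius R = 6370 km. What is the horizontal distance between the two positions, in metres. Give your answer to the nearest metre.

Δφ = -34.73926° − -34.73497° = -0.00429°; Δλ = -55.13474° − -55.12980° = -0.00494°.
1° along a meridian = πR/180 = 111177 m.
ΔN = Δφ × 111177 = -477.0 m; ΔE = Δλ × 111177 × cos(-34.73497°) = -0.00494 × 111177 × 0.821796 = -451.3 m.
Distance = √(ΔE² + ΔN²) = √((-451.3)² + (-477.0)²) = 656.7 m.

657 m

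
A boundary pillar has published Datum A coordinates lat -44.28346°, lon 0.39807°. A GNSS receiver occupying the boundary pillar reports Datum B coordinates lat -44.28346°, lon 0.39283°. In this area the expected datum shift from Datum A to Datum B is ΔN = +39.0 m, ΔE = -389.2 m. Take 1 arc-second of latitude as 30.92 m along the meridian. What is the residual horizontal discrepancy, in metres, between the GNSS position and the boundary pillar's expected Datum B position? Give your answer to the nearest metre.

Observed coordinate differences: Δφ = +0.00000°, Δλ = -0.00524°.
Converting to metres (1° lat = 111312 m, cos φ = 0.715894): observed ΔN = 0.0 m, observed ΔE = -417.6 m.
Subtracting the expected shift leaves a residual of 0.0 − (39.0) = -39.0 m north and -417.6 − (-389.2) = -28.4 m east.
Residual distance = √((-39.0)² + (-28.4)²) = 48.2 m.

48 m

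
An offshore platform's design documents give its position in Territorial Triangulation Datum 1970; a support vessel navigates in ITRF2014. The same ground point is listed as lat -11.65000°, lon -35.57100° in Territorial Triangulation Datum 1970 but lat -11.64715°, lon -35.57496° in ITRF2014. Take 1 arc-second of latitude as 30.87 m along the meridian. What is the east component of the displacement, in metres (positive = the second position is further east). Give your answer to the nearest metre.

ΔE = -431 m

Δφ = -11.64715° − -11.65000° = +0.00285°; Δλ = -35.57496° − -35.57100° = -0.00396°.
1° of latitude = 3600 × 30.87 = 111132 m.
ΔN = Δφ × 111132 = 316.7 m; ΔE = Δλ × 111132 × cos(-11.65000°) = -0.00396 × 111132 × 0.979399 = -431.0 m.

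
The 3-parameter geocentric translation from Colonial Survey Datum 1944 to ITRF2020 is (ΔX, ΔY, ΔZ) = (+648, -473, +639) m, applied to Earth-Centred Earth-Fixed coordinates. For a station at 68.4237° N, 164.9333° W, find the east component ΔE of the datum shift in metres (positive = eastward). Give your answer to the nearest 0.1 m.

At φ = 68.4237°, λ = -164.9333°: sin φ = 0.929929, cos φ = 0.367740, sin λ = -0.259943, cos λ = -0.965624.
ΔE = −sin λ·ΔX + cos λ·ΔY = −(-0.259943)·(648) + (-0.965624)·(-473) = 625.18 m.

ΔE = 625.2 m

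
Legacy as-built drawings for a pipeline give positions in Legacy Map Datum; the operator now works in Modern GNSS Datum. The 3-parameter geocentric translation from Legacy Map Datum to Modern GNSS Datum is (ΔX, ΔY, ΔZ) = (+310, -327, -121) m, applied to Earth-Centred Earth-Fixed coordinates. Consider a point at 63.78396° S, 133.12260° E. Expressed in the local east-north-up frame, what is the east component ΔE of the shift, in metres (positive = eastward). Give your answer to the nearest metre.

The local east axis at (φ, λ) is (−sin λ, cos λ, 0), so ΔE = −sin(133.12260°)·310 + cos(133.12260°)·(-327) = -2.74 m.

ΔE = -3 m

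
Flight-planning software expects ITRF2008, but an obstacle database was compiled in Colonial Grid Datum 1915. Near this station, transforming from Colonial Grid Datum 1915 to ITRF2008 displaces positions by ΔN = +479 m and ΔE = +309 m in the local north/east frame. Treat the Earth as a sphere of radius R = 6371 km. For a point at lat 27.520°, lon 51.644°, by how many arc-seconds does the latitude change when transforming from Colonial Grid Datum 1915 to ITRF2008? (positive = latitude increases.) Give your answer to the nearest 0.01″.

Δφ = 15.51″

On a sphere of radius R, 1 rad of latitude = R, so Δφ = ΔN / R = 479.0 / 6371000 = 7.5184e-05 rad = 15.508″.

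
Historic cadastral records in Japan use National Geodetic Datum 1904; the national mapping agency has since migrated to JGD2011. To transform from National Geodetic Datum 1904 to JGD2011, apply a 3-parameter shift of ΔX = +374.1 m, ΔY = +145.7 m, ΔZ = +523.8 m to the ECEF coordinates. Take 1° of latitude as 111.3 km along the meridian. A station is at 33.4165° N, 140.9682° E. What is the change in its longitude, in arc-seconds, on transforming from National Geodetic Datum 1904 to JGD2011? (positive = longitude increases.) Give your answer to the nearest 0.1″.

Δλ = -13.5″

sin φ = 0.550721, cos φ = 0.834689, sin λ = 0.629752, cos λ = -0.776797.
East component: ΔE = −sin λ·ΔX + cos λ·ΔY = −(0.629752)(374.1) + (-0.776797)(145.7) = -348.77 m.
1° of latitude spans 111300 m; at latitude φ, 1° of longitude spans that × cos φ = 92900.9 m, so Δλ = -348.77 / 92900.9 × 3600 = -13.515″.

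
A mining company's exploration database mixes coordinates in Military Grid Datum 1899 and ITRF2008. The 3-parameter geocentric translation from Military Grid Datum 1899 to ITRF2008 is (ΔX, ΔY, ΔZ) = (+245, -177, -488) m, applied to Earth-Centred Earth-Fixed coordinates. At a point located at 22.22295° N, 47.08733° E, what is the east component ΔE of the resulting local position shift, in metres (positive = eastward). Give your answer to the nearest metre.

At φ = 22.22295°, λ = 47.08733°: sin φ = 0.378212, cos φ = 0.925719, sin λ = 0.732392, cos λ = 0.680883.
ΔE = −sin λ·ΔX + cos λ·ΔY = −(0.732392)·(245) + (0.680883)·(-177) = -299.95 m.

ΔE = -300 m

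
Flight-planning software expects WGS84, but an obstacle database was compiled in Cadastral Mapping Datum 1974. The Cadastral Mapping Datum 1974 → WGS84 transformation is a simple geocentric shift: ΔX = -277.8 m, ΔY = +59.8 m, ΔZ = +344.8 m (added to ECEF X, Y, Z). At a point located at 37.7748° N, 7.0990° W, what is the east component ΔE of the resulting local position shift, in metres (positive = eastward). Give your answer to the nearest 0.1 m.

ΔE = 25.0 m

At φ = 37.7748°, λ = -7.0990°: sin φ = 0.612559, cos φ = 0.790425, sin λ = -0.123584, cos λ = 0.992334.
ΔE = −sin λ·ΔX + cos λ·ΔY = −(-0.123584)·(-277.8) + (0.992334)·(59.8) = 25.01 m.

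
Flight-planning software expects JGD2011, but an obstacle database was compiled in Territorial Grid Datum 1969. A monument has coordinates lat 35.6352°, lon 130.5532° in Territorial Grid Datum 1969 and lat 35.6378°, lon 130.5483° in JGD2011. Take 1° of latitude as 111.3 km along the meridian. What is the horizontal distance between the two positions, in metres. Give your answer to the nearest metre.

Δφ = 35.6378° − 35.6352° = +0.0026°; Δλ = 130.5483° − 130.5532° = -0.0049°.
ΔN = Δφ × 111300 = 289.4 m; ΔE = Δλ × 111300 × cos(35.6352°) = -0.0049 × 111300 × 0.812743 = -443.2 m.
Distance = √(ΔE² + ΔN²) = √((-443.2)² + 289.4²) = 529.3 m.

529 m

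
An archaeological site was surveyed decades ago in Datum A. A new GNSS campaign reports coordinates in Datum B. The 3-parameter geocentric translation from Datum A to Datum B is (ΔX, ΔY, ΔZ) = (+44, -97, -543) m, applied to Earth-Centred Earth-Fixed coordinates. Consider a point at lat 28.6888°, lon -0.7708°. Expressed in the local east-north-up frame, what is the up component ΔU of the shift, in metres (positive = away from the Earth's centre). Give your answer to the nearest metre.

At φ = 28.6888°, λ = -0.7708°: sin φ = 0.480052, cos φ = 0.877240, sin λ = -0.013453, cos λ = 0.999910.
ΔU = cos φ cos λ·ΔX + cos φ sin λ·ΔY + sin φ·ΔZ = (0.877240)(0.999910)(44) + (0.877240)(-0.013453)(-97) + (0.480052)(-543) = -220.93 m.

ΔU = -221 m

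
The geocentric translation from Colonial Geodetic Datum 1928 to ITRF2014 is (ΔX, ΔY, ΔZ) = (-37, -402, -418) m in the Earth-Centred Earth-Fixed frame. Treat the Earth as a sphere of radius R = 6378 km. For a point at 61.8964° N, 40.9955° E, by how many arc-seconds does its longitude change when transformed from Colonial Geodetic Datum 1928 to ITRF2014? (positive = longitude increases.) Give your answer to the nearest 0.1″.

Δλ = -19.2″

sin φ = 0.882097, cos φ = 0.471067, sin λ = 0.656000, cos λ = 0.754761.
East component: ΔE = −sin λ·ΔX + cos λ·ΔY = −(0.656000)(-37) + (0.754761)(-402) = -279.14 m.
1° of latitude spans πR/180 = 111317 m; at latitude φ, 1° of longitude spans that × cos φ = 52437.8 m, so Δλ = -279.14 / 52437.8 × 3600 = -19.164″.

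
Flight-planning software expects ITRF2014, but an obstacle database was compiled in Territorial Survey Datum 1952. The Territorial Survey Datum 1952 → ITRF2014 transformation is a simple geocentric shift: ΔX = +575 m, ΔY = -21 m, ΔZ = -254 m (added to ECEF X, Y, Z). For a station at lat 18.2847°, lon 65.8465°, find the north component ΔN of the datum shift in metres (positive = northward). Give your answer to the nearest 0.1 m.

ΔN = -309.0 m

At φ = 18.2847°, λ = 65.8465°: sin φ = 0.313739, cos φ = 0.949509, sin λ = 0.912453, cos λ = 0.409183.
ΔN = −sin φ cos λ·ΔX − sin φ sin λ·ΔY + cos φ·ΔZ = −(0.313739)(0.409183)(575) − (0.313739)(0.912453)(-21) + (0.949509)(-254) = -308.98 m.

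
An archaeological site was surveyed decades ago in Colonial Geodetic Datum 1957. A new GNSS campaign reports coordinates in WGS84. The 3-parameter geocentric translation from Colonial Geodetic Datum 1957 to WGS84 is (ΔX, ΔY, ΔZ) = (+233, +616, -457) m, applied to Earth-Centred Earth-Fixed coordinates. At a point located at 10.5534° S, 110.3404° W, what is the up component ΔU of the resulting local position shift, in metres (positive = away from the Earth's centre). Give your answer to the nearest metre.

The local up (radial) axis is (cos φ cos λ, cos φ sin λ, sin φ), giving ΔU = -79.620 − 567.819 + 83.700 = -563.74 m.

ΔU = -564 m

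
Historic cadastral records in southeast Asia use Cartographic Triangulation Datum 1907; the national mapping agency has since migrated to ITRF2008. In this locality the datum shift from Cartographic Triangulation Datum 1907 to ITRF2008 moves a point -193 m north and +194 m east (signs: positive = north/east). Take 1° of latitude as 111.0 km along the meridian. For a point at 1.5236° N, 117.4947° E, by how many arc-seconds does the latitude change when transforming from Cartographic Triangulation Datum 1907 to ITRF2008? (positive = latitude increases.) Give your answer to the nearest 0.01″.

1° of latitude = 111.0 km, so Δφ = -193.0 / 111000 = -0.0017387° = -6.259″.

Δφ = -6.26″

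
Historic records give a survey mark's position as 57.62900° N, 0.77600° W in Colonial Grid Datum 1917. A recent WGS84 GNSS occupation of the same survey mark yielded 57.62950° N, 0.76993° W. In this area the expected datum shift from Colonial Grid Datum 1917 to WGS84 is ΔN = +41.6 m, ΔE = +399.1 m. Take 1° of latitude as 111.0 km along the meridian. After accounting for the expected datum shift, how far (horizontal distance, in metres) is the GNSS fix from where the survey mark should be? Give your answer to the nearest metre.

41 m

Observed coordinate differences: Δφ = +0.00050°, Δλ = +0.00607°.
Converting to metres (1° lat = 111000 m, cos φ = 0.535399): observed ΔN = 55.5 m, observed ΔE = 360.7 m.
Subtracting the expected shift leaves a residual of 55.5 − (41.6) = 13.9 m north and 360.7 − (399.1) = -38.4 m east.
Residual distance = √(13.9² + (-38.4)²) = 40.8 m.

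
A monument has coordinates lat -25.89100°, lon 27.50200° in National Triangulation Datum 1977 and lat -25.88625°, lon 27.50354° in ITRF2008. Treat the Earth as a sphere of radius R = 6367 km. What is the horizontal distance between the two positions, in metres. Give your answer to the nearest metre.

550 m

Δφ = -25.88625° − -25.89100° = +0.00475°; Δλ = 27.50354° − 27.50200° = +0.00154°.
1° along a meridian = πR/180 = 111125 m.
ΔN = Δφ × 111125 = 527.8 m; ΔE = Δλ × 111125 × cos(-25.89100°) = +0.00154 × 111125 × 0.899626 = 154.0 m.
Distance = √(ΔE² + ΔN²) = √(154.0² + 527.8²) = 549.8 m.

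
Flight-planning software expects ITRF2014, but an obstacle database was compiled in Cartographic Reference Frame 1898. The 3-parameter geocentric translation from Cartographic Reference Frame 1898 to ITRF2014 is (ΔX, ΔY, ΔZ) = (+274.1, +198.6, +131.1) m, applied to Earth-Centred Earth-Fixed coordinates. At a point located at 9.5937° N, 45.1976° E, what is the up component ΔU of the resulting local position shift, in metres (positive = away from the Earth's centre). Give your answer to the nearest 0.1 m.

At φ = 9.5937°, λ = 45.1976°: sin φ = 0.166660, cos φ = 0.986014, sin λ = 0.709541, cos λ = 0.704664.
ΔU = cos φ cos λ·ΔX + cos φ sin λ·ΔY + sin φ·ΔZ = (0.986014)(0.704664)(274.1) + (0.986014)(0.709541)(198.6) + (0.166660)(131.1) = 351.24 m.

ΔU = 351.2 m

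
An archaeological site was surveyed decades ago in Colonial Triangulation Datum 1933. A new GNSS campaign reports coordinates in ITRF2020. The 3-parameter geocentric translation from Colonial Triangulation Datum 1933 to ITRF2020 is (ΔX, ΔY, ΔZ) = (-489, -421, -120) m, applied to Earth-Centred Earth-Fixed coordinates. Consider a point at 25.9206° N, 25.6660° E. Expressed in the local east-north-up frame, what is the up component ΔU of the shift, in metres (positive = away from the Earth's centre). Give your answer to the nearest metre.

At φ = 25.9206°, λ = 25.6660°: sin φ = 0.437125, cos φ = 0.899401, sin λ = 0.433124, cos λ = 0.901334.
ΔU = cos φ cos λ·ΔX + cos φ sin λ·ΔY + sin φ·ΔZ = (0.899401)(0.901334)(-489) + (0.899401)(0.433124)(-421) + (0.437125)(-120) = -612.87 m.

ΔU = -613 m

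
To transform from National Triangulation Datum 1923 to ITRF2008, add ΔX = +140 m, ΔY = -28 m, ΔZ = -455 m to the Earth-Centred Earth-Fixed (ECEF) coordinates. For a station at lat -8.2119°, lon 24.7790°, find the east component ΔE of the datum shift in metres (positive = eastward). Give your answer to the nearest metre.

At φ = -8.2119°, λ = 24.7790°: sin φ = -0.142835, cos φ = 0.989747, sin λ = 0.419119, cos λ = 0.907931.
ΔE = −sin λ·ΔX + cos λ·ΔY = −(0.419119)·(140) + (0.907931)·(-28) = -84.10 m.

ΔE = -84 m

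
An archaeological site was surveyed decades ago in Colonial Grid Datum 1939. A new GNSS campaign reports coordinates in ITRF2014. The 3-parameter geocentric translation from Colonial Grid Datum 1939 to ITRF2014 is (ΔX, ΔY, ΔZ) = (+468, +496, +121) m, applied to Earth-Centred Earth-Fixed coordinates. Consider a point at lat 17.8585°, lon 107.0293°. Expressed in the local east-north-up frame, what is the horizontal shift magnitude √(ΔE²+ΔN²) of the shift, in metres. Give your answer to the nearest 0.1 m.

The local east axis at (φ, λ) is (−sin λ, cos λ, 0), so ΔE = −sin(107.0293°)·468 + cos(107.0293°)·496 = -592.74 m.
The local north axis is (−sin φ cos λ, −sin φ sin λ, cos φ), giving ΔN = 42.031 − 145.438 + 115.170 = 11.76 m.
Horizontal magnitude = √(ΔE² + ΔN²) = √((-592.74)² + 11.76²) = 592.86 m.

592.9 m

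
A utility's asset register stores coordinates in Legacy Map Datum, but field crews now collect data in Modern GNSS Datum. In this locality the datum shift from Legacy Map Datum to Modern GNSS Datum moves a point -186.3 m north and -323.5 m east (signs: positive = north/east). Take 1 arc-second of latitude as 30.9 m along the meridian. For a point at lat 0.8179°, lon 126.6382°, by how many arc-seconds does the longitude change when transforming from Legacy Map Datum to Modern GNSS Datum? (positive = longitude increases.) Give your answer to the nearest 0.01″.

Δλ = -10.47″

At latitude 0.8179°, cos φ = 0.999898.
1″ of longitude at this latitude = 30.90 × cos φ = 30.8969 m, so Δλ = -323.5 / 30.8969 = -10.470″.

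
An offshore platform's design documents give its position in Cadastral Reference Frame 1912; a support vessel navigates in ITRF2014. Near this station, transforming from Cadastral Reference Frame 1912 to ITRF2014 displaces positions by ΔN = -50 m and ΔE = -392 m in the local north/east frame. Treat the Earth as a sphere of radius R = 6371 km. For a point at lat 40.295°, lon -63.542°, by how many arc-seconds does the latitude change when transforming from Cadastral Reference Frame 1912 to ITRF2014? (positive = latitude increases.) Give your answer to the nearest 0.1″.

Δφ = -1.6″

On a sphere of radius R, 1 rad of latitude = R, so Δφ = ΔN / R = -50.0 / 6371000 = -7.8481e-06 rad = -1.619″.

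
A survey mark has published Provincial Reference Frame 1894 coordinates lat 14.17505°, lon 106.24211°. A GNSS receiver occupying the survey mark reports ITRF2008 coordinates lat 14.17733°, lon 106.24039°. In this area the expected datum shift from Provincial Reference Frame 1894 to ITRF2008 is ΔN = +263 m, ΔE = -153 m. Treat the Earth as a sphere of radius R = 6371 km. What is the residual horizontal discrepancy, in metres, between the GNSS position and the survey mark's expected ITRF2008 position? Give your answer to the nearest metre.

34 m

Observed coordinate differences: Δφ = +0.00228°, Δλ = -0.00172°.
Converting to metres (1° lat = 111195 m, cos φ = 0.969552): observed ΔN = 253.5 m, observed ΔE = -185.4 m.
Subtracting the expected shift leaves a residual of 253.5 − (263) = -9.5 m north and -185.4 − (-153) = -32.4 m east.
Residual distance = √((-9.5)² + (-32.4)²) = 33.8 m.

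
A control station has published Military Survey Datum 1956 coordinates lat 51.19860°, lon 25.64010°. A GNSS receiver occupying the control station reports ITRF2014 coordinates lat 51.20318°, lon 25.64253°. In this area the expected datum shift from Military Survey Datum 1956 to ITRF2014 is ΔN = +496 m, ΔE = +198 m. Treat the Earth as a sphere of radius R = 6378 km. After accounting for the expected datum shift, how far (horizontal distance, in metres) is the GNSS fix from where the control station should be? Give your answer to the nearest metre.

32 m

Observed coordinate differences: Δφ = +0.00458°, Δλ = +0.00243°.
Converting to metres (1° lat = 111317 m, cos φ = 0.626623): observed ΔN = 509.8 m, observed ΔE = 169.5 m.
Subtracting the expected shift leaves a residual of 509.8 − (496) = 13.8 m north and 169.5 − (198) = -28.5 m east.
Residual distance = √(13.8² + (-28.5)²) = 31.7 m.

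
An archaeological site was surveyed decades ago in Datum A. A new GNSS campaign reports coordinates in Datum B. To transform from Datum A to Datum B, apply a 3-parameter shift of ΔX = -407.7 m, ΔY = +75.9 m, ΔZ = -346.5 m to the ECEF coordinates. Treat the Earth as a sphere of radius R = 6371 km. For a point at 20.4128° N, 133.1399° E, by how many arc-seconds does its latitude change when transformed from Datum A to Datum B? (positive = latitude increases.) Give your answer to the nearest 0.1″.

Δφ = -14.3″

sin φ = 0.348781, cos φ = 0.937204, sin λ = 0.729686, cos λ = -0.683782.
North component: ΔN = −sin φ cos λ·ΔX − sin φ sin λ·ΔY + cos φ·ΔZ = −(0.348781)(-0.683782)(-407.7) − (0.348781)(0.729686)(75.9) + (0.937204)(-346.5) = -441.29 m.
1° of latitude spans πR/180 = 111195 m, so Δφ = -441.29 / 111195 × 3600 = -14.287″.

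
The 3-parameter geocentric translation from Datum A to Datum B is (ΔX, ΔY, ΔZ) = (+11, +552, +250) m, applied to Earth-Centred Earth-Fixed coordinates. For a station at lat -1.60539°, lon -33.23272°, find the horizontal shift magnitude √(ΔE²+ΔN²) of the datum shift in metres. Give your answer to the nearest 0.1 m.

At φ = -1.60539°, λ = -33.23272°: sin φ = -0.028016, cos φ = 0.999607, sin λ = -0.548041, cos λ = 0.836451.
ΔE = −sin λ·ΔX + cos λ·ΔY = −(-0.548041)·(11) + (0.836451)·(552) = 467.75 m.
ΔN = −sin φ cos λ·ΔX − sin φ sin λ·ΔY + cos φ·ΔZ = −(-0.028016)(0.836451)(11) − (-0.028016)(-0.548041)(552) + (0.999607)(250) = 241.68 m.
Horizontal magnitude = √(ΔE² + ΔN²) = √(467.75² + 241.68²) = 526.50 m.

526.5 m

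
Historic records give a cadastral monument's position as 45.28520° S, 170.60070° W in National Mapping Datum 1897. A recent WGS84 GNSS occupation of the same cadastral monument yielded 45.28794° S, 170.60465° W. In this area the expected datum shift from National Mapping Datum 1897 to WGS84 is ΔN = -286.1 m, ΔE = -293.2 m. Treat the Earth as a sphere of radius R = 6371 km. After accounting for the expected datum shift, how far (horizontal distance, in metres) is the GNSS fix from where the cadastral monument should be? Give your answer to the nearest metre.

24 m

Observed coordinate differences: Δφ = -0.00274°, Δλ = -0.00395°.
Converting to metres (1° lat = 111195 m, cos φ = 0.703578): observed ΔN = -304.7 m, observed ΔE = -309.0 m.
Subtracting the expected shift leaves a residual of -304.7 − (-286.1) = -18.6 m north and -309.0 − (-293.2) = -15.8 m east.
Residual distance = √((-18.6)² + (-15.8)²) = 24.4 m.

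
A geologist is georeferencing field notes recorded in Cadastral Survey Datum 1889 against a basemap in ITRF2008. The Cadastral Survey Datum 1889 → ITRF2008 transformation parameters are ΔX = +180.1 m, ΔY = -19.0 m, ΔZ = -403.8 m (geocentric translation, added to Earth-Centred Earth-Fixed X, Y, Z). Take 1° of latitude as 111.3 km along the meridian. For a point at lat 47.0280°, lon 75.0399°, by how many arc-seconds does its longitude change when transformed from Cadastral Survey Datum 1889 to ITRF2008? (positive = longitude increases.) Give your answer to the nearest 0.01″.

Δλ = -8.49″

sin φ = 0.731687, cos φ = 0.681641, sin λ = 0.966106, cos λ = 0.258146.
East component: ΔE = −sin λ·ΔX + cos λ·ΔY = −(0.966106)(180.1) + (0.258146)(-19.0) = -178.90 m.
1° of latitude spans 111300 m; at latitude φ, 1° of longitude spans that × cos φ = 75866.6 m, so Δλ = -178.90 / 75866.6 × 3600 = -8.489″.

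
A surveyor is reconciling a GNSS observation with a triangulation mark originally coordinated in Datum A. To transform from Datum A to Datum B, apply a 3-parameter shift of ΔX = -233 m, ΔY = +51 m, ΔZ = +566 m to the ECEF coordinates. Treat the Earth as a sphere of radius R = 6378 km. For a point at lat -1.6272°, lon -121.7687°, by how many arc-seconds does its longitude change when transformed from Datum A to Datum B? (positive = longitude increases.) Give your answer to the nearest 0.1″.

sin φ = -0.028396, cos φ = 0.999597, sin λ = -0.850180, cos λ = -0.526491.
East component: ΔE = −sin λ·ΔX + cos λ·ΔY = −(-0.850180)(-233) + (-0.526491)(51) = -224.94 m.
1° of latitude spans πR/180 = 111317 m; at latitude φ, 1° of longitude spans that × cos φ = 111272.2 m, so Δλ = -224.94 / 111272.2 × 3600 = -7.278″.

Δλ = -7.3″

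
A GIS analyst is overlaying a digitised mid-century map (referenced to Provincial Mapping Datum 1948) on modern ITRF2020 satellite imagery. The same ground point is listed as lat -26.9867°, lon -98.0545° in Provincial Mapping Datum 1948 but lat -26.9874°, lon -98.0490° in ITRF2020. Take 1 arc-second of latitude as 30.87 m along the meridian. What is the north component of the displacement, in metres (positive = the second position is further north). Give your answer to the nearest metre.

ΔN = -78 m

Δφ = -26.9874° − -26.9867° = -0.0007°; Δλ = -98.0490° − -98.0545° = +0.0055°.
1° of latitude = 3600 × 30.87 = 111132 m.
ΔN = Δφ × 111132 = -77.8 m; ΔE = Δλ × 111132 × cos(-26.9867°) = +0.0055 × 111132 × 0.891112 = 544.7 m.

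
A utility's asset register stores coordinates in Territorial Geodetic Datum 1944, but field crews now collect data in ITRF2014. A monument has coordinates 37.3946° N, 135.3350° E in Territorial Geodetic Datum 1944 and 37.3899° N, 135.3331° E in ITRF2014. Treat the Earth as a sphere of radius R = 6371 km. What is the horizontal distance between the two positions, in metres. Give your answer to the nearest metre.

Δφ = 37.3899° − 37.3946° = -0.0047°; Δλ = 135.3331° − 135.3350° = -0.0019°.
1° along a meridian = πR/180 = 111195 m.
ΔN = Δφ × 111195 = -522.6 m; ΔE = Δλ × 111195 × cos(37.3946°) = -0.0019 × 111195 × 0.794472 = -167.8 m.
Distance = √(ΔE² + ΔN²) = √((-167.8)² + (-522.6)²) = 548.9 m.

549 m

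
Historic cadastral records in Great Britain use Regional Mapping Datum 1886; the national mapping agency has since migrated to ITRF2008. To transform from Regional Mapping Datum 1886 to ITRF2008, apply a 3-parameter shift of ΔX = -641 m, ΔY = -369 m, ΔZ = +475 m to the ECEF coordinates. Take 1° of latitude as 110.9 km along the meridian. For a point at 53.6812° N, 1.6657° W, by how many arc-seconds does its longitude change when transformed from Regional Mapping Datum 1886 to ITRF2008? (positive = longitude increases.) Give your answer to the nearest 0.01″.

sin φ = 0.805734, cos φ = 0.592278, sin λ = -0.029068, cos λ = 0.999577.
East component: ΔE = −sin λ·ΔX + cos λ·ΔY = −(-0.029068)(-641) + (0.999577)(-369) = -387.48 m.
1° of latitude spans 110900 m; at latitude φ, 1° of longitude spans that × cos φ = 65683.6 m, so Δλ = -387.48 / 65683.6 × 3600 = -21.237″.

Δλ = -21.24″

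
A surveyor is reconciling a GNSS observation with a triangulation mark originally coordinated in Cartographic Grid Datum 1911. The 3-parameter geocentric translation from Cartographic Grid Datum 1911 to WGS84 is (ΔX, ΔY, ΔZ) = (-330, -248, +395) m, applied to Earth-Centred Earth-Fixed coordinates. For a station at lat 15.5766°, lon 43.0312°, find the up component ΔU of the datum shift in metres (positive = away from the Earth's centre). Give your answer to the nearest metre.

ΔU = -289 m

The local up (radial) axis is (cos φ cos λ, cos φ sin λ, sin φ), giving ΔU = -232.365 − 163.019 + 106.068 = -289.32 m.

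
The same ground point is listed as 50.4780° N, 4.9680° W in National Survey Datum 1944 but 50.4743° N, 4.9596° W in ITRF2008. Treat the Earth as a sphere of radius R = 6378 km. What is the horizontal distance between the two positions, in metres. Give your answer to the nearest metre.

724 m

Δφ = 50.4743° − 50.4780° = -0.0037°; Δλ = -4.9596° − -4.9680° = +0.0084°.
1° along a meridian = πR/180 = 111317 m.
ΔN = Δφ × 111317 = -411.9 m; ΔE = Δλ × 111317 × cos(50.4780°) = +0.0084 × 111317 × 0.636374 = 595.1 m.
Distance = √(ΔE² + ΔN²) = √(595.1² + (-411.9)²) = 723.7 m.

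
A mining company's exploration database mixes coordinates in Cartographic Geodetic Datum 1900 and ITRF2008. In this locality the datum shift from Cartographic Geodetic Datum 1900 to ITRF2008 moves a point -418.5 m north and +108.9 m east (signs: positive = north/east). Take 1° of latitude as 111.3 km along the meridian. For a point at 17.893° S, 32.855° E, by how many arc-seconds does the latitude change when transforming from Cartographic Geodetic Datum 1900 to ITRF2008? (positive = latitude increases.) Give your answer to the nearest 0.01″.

1° of latitude = 111.3 km, so Δφ = -418.5 / 111300 = -0.0037601° = -13.536″.

Δφ = -13.54″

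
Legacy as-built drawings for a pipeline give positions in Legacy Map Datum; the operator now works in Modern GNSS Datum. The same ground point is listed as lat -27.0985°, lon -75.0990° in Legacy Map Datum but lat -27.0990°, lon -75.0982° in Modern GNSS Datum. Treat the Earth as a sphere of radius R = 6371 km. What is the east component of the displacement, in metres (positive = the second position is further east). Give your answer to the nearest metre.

Δφ = -27.0990° − -27.0985° = -0.0005°; Δλ = -75.0982° − -75.0990° = +0.0008°.
1° along a meridian = πR/180 = 111195 m.
ΔN = Δφ × 111195 = -55.6 m; ΔE = Δλ × 111195 × cos(-27.0985°) = +0.0008 × 111195 × 0.890225 = 79.2 m.

ΔE = 79 m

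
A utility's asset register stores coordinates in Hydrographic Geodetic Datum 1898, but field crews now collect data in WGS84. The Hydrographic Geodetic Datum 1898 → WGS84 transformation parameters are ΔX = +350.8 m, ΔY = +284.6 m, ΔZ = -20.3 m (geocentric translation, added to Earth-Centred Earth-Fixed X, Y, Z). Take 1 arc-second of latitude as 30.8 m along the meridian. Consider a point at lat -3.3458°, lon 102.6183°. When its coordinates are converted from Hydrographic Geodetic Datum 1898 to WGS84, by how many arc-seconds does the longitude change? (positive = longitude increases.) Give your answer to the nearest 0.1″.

sin φ = -0.058362, cos φ = 0.998295, sin λ = 0.975847, cos λ = -0.218455.
East component: ΔE = −sin λ·ΔX + cos λ·ΔY = −(0.975847)(350.8) + (-0.218455)(284.6) = -404.50 m.
1° of latitude spans 3600 × 30.80 = 110880 m; at latitude φ, 1° of longitude spans that × cos φ = 110691.0 m, so Δλ = -404.50 / 110691.0 × 3600 = -13.156″.

Δλ = -13.2″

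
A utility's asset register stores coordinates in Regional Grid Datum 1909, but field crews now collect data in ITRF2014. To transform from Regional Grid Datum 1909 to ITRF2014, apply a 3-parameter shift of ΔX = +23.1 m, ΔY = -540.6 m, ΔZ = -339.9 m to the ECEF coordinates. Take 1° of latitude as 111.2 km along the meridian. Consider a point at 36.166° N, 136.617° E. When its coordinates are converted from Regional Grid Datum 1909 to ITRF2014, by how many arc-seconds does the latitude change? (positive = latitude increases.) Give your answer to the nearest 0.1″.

sin φ = 0.590127, cos φ = 0.807311, sin λ = 0.686872, cos λ = -0.726779.
North component: ΔN = −sin φ cos λ·ΔX − sin φ sin λ·ΔY + cos φ·ΔZ = −(0.590127)(-0.726779)(23.1) − (0.590127)(0.686872)(-540.6) + (0.807311)(-339.9) = -45.37 m.
1° of latitude spans 111200 m, so Δφ = -45.37 / 111200 × 3600 = -1.469″.

Δφ = -1.5″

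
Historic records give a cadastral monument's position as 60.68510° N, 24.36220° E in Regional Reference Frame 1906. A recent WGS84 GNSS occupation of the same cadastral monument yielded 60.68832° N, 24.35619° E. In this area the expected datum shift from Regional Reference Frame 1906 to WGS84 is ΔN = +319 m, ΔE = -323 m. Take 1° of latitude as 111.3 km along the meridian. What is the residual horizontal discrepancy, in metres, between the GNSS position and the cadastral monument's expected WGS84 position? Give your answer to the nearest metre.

Observed coordinate differences: Δφ = +0.00322°, Δλ = -0.00601°.
Converting to metres (1° lat = 111300 m, cos φ = 0.489609): observed ΔN = 358.4 m, observed ΔE = -327.5 m.
Subtracting the expected shift leaves a residual of 358.4 − (319) = 39.4 m north and -327.5 − (-323) = -4.5 m east.
Residual distance = √(39.4² + (-4.5)²) = 39.6 m.

40 m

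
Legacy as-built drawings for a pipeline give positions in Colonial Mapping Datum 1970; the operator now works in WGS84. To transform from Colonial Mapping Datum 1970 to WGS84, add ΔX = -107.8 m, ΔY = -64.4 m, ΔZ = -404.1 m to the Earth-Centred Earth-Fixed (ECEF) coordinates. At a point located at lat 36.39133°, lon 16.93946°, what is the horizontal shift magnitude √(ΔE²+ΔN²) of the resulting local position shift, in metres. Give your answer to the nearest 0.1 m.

The local east axis at (φ, λ) is (−sin λ, cos λ, 0), so ΔE = −sin(16.93946°)·(-107.8) + cos(16.93946°)·(-64.4) = -30.20 m.
The local north axis is (−sin φ cos λ, −sin φ sin λ, cos φ), giving ΔN = 61.183 + 11.132 − 325.294 = -252.98 m.
Horizontal magnitude = √(ΔE² + ΔN²) = √((-30.20)² + (-252.98)²) = 254.77 m.

254.8 m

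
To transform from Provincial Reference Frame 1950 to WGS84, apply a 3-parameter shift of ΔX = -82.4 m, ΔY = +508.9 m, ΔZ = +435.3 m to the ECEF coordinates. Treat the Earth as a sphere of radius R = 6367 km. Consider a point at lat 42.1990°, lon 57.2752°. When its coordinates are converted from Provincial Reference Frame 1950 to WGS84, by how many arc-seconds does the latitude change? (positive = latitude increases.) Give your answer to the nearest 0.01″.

sin φ = 0.671708, cos φ = 0.740816, sin λ = 0.841277, cos λ = 0.540605.
North component: ΔN = −sin φ cos λ·ΔX − sin φ sin λ·ΔY + cos φ·ΔZ = −(0.671708)(0.540605)(-82.4) − (0.671708)(0.841277)(508.9) + (0.740816)(435.3) = 64.82 m.
1° of latitude spans πR/180 = 111125 m, so Δφ = 64.82 / 111125 × 3600 = 2.100″.

Δφ = 2.10″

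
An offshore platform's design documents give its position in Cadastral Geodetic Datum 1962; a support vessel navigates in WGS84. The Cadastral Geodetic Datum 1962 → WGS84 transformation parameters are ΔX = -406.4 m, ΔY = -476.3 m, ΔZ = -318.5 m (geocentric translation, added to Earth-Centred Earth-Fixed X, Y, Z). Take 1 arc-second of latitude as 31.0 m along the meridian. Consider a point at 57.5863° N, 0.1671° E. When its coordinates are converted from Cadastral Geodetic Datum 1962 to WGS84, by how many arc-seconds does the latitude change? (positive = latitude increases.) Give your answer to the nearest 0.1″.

Δφ = 5.6″

sin φ = 0.844200, cos φ = 0.536029, sin λ = 0.002916, cos λ = 0.999996.
North component: ΔN = −sin φ cos λ·ΔX − sin φ sin λ·ΔY + cos φ·ΔZ = −(0.844200)(0.999996)(-406.4) − (0.844200)(0.002916)(-476.3) + (0.536029)(-318.5) = 173.53 m.
1° of latitude spans 3600 × 31.00 = 111600 m, so Δφ = 173.53 / 111600 × 3600 = 5.598″.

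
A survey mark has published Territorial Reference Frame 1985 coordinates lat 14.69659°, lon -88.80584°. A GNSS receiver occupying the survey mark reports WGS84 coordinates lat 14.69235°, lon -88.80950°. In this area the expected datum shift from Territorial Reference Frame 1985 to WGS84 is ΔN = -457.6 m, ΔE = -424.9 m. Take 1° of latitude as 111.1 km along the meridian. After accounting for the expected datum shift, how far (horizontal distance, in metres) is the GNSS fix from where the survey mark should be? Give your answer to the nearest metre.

Observed coordinate differences: Δφ = -0.00424°, Δλ = -0.00366°.
Converting to metres (1° lat = 111100 m, cos φ = 0.967283): observed ΔN = -471.1 m, observed ΔE = -393.3 m.
Subtracting the expected shift leaves a residual of -471.1 − (-457.6) = -13.5 m north and -393.3 − (-424.9) = 31.6 m east.
Residual distance = √((-13.5)² + 31.6²) = 34.3 m.

34 m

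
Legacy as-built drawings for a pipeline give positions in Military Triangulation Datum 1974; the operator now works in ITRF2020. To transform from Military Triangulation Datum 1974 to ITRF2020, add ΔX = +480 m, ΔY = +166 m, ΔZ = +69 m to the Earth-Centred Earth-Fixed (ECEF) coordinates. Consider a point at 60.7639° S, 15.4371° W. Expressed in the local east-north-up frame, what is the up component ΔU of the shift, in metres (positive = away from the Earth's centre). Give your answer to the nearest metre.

At φ = -60.7639°, λ = -15.4371°: sin φ = -0.872615, cos φ = 0.488410, sin λ = -0.266180, cos λ = 0.963923.
ΔU = cos φ cos λ·ΔX + cos φ sin λ·ΔY + sin φ·ΔZ = (0.488410)(0.963923)(480) + (0.488410)(-0.266180)(166) + (-0.872615)(69) = 144.19 m.

ΔU = 144 m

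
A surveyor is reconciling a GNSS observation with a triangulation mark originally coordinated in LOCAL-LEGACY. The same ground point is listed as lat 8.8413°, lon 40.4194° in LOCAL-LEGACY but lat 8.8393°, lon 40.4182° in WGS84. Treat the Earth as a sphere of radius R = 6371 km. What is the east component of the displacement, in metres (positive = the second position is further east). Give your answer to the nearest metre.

ΔE = -132 m

Δφ = 8.8393° − 8.8413° = -0.0020°; Δλ = 40.4182° − 40.4194° = -0.0012°.
1° along a meridian = πR/180 = 111195 m.
ΔN = Δφ × 111195 = -222.4 m; ΔE = Δλ × 111195 × cos(8.8413°) = -0.0012 × 111195 × 0.988118 = -131.8 m.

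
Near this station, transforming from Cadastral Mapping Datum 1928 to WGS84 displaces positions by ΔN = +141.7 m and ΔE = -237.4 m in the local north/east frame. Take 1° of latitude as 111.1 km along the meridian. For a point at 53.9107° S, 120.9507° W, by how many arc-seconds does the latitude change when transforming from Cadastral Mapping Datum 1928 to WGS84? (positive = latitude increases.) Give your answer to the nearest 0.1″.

1° of latitude = 111.1 km, so Δφ = 141.7 / 111100 = 0.0012754° = 4.592″.

Δφ = 4.6″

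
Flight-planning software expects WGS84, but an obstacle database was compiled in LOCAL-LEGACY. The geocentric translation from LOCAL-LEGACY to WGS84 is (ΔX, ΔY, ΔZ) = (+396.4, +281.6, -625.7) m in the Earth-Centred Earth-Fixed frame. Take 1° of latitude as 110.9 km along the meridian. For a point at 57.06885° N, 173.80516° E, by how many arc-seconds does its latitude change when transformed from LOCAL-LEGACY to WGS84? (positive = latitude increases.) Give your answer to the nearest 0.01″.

sin φ = 0.839324, cos φ = 0.543631, sin λ = 0.107910, cos λ = -0.994161.
North component: ΔN = −sin φ cos λ·ΔX − sin φ sin λ·ΔY + cos φ·ΔZ = −(0.839324)(-0.994161)(396.4) − (0.839324)(0.107910)(281.6) + (0.543631)(-625.7) = -34.89 m.
1° of latitude spans 110900 m, so Δφ = -34.89 / 110900 × 3600 = -1.133″.

Δφ = -1.13″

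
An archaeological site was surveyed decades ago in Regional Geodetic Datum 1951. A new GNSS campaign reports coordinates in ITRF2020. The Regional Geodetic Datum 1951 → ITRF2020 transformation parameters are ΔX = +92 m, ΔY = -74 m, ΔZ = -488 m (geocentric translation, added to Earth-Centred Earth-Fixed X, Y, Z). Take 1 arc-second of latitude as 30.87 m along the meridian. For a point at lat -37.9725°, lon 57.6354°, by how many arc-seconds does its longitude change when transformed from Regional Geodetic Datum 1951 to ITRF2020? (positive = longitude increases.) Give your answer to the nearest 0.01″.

Δλ = -4.82″

sin φ = -0.615283, cos φ = 0.788306, sin λ = 0.844659, cos λ = 0.535305.
East component: ΔE = −sin λ·ΔX + cos λ·ΔY = −(0.844659)(92) + (0.535305)(-74) = -117.32 m.
1° of latitude spans 3600 × 30.87 = 111132 m; at latitude φ, 1° of longitude spans that × cos φ = 87606.0 m, so Δλ = -117.32 / 87606.0 × 3600 = -4.821″.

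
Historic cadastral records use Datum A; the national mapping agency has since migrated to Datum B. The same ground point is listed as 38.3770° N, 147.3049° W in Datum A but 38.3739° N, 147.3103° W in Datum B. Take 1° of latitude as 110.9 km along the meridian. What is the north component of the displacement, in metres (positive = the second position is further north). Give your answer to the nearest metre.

ΔN = -344 m

Δφ = 38.3739° − 38.3770° = -0.0031°; Δλ = -147.3103° − -147.3049° = -0.0054°.
ΔN = Δφ × 110900 = -343.8 m; ΔE = Δλ × 110900 × cos(38.3770°) = -0.0054 × 110900 × 0.783943 = -469.5 m.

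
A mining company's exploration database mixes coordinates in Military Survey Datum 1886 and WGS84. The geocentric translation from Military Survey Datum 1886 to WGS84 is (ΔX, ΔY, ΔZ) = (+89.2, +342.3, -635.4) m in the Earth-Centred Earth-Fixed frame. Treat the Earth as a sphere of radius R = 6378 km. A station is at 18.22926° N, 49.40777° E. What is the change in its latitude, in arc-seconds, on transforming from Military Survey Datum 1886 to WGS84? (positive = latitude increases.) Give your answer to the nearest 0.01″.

sin φ = 0.312820, cos φ = 0.949812, sin λ = 0.759360, cos λ = 0.650671.
North component: ΔN = −sin φ cos λ·ΔX − sin φ sin λ·ΔY + cos φ·ΔZ = −(0.312820)(0.650671)(89.2) − (0.312820)(0.759360)(342.3) + (0.949812)(-635.4) = -702.98 m.
1° of latitude spans πR/180 = 111317 m, so Δφ = -702.98 / 111317 × 3600 = -22.734″.

Δφ = -22.73″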